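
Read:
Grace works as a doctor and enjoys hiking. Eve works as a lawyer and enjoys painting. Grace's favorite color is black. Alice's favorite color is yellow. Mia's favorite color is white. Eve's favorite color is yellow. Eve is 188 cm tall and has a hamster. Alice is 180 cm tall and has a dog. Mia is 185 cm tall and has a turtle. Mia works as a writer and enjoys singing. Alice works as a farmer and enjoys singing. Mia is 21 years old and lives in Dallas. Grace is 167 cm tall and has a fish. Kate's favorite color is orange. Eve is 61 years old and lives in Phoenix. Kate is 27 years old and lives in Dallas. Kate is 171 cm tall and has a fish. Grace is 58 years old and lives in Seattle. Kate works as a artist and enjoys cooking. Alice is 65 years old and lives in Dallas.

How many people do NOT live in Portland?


Not in Portland: 5

5


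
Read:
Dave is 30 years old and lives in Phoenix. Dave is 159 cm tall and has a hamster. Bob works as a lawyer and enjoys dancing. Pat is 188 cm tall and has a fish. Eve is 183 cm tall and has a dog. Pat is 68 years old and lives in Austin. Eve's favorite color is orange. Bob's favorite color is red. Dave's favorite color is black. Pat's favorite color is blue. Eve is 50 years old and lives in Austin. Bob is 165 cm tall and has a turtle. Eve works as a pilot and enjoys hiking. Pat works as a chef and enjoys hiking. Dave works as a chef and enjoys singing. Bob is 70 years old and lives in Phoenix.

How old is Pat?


Pat is 68 years old

68


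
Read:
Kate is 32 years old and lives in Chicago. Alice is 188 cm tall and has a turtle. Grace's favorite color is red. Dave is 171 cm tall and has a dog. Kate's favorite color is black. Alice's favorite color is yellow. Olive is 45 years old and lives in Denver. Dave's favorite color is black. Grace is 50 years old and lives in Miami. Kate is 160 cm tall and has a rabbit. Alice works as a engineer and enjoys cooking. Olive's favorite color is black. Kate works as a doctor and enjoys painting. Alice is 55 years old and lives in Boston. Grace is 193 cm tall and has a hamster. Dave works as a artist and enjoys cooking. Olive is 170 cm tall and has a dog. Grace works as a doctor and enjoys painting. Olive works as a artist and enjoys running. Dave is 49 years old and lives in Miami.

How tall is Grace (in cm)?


Grace is 193 cm tall

193


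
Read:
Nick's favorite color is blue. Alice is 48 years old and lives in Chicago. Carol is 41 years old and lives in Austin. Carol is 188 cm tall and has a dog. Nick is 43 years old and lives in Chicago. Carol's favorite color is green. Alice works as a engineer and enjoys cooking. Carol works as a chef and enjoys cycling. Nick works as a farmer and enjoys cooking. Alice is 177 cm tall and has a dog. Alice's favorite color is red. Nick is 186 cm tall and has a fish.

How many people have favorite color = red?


Count: 1

1


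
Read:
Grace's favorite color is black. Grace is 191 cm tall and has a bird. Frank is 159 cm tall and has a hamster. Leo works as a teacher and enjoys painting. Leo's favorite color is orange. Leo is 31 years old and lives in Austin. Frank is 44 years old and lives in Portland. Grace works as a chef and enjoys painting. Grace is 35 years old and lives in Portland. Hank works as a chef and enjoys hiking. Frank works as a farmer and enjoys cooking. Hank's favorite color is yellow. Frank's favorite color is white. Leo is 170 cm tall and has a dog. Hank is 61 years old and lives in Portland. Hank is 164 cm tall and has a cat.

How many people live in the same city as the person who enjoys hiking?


Person with hobby hiking is Hank, city Portland. Count = 3

3


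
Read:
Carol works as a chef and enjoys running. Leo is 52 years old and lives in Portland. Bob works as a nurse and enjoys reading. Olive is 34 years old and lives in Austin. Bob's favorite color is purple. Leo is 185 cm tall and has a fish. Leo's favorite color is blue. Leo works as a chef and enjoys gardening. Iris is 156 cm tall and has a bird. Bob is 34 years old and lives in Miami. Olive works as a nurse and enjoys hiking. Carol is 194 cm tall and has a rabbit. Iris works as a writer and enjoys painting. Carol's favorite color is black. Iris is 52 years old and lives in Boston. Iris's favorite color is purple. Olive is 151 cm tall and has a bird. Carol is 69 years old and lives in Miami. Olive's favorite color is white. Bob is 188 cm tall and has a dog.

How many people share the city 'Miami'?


Count: 2

2


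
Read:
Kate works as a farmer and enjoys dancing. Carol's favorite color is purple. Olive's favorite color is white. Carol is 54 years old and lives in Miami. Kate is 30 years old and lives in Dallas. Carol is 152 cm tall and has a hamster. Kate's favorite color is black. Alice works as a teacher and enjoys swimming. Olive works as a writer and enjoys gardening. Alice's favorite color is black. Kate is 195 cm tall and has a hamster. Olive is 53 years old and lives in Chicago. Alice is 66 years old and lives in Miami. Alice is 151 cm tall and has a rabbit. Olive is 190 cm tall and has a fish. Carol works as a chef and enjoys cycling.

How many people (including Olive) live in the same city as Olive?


Olive lives in Chicago. Count = 1

1


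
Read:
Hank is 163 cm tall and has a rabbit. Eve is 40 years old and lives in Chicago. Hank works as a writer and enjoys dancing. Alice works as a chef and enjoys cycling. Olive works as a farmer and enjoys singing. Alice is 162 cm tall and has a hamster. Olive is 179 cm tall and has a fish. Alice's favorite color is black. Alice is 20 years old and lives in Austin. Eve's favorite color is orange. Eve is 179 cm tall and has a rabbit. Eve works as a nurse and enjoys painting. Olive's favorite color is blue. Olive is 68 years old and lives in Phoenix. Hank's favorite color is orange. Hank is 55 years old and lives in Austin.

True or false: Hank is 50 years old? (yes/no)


Hank is actually 55. no

no


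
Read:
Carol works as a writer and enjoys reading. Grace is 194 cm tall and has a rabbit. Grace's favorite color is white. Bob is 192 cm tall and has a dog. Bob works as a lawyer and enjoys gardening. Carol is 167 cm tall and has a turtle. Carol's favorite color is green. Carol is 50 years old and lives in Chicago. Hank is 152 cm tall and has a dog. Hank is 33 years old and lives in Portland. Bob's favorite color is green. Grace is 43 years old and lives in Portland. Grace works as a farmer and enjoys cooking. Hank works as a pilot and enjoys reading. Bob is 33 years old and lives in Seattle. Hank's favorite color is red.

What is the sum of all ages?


43+33+50+33 = 159

159


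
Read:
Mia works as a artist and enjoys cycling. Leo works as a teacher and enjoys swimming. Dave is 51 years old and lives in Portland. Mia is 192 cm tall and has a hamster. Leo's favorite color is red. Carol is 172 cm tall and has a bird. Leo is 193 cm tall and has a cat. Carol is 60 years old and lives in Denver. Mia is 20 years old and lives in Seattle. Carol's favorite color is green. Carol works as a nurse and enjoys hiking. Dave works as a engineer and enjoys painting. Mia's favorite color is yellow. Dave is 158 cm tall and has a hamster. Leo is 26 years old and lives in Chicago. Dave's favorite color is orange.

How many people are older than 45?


Filter: 2

2


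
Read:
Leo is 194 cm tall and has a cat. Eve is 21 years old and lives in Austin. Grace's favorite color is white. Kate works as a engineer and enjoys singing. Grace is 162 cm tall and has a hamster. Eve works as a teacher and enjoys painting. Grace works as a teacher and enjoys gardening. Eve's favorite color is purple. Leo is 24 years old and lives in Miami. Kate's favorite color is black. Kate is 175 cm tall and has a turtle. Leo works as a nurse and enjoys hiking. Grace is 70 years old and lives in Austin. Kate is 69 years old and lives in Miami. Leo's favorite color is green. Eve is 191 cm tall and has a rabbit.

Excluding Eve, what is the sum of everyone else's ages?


Sum (excluding Eve): 163

163


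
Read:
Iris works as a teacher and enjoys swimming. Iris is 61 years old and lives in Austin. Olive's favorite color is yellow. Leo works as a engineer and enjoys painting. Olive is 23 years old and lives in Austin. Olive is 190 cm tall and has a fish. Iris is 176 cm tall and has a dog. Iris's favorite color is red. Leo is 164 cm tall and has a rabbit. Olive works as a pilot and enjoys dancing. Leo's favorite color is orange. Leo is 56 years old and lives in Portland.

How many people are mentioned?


People: Leo, Olive, Iris. Count = 3

3


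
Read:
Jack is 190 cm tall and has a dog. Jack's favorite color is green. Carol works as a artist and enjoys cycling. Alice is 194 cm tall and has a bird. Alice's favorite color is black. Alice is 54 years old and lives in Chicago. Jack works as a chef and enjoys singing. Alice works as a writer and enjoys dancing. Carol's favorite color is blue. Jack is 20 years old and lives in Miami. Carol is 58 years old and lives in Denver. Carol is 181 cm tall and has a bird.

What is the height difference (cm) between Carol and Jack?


|181 - 190| = 9

9


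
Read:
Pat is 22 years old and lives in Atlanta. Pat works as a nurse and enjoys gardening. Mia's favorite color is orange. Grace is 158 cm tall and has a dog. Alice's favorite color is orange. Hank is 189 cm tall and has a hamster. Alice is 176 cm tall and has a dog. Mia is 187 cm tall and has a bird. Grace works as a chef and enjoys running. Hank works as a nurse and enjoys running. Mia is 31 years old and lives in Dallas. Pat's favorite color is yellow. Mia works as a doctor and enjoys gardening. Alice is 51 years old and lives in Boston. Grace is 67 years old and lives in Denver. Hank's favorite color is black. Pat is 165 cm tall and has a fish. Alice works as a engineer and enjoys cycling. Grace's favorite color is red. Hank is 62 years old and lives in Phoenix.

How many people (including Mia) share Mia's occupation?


Mia is a doctor. Count = 1

1


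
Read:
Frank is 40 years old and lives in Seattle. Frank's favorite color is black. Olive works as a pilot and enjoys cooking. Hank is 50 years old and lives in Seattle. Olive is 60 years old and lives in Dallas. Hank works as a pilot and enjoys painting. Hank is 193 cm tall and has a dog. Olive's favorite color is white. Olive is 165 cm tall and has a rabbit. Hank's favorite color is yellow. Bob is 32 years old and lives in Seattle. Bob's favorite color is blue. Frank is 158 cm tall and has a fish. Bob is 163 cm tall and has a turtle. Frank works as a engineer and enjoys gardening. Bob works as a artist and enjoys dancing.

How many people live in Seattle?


Count in Seattle: 3

3


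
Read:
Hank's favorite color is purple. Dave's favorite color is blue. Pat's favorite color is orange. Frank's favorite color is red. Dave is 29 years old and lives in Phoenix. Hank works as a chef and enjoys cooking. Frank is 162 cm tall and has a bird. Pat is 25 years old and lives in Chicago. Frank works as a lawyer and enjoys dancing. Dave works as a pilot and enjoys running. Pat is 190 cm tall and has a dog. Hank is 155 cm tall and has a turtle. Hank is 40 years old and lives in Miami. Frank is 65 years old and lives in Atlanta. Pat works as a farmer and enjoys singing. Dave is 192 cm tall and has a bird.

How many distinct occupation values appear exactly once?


Unique occupation values: 4

4


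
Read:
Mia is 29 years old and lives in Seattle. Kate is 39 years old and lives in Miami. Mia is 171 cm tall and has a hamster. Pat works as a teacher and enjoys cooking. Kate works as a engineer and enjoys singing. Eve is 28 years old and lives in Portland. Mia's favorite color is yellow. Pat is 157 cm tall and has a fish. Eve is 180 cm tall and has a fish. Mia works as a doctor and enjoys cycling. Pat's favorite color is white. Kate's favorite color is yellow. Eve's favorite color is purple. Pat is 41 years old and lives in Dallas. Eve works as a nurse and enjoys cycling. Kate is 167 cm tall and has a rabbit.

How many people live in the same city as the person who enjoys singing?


Person with hobby singing is Kate, city Miami. Count = 1

1


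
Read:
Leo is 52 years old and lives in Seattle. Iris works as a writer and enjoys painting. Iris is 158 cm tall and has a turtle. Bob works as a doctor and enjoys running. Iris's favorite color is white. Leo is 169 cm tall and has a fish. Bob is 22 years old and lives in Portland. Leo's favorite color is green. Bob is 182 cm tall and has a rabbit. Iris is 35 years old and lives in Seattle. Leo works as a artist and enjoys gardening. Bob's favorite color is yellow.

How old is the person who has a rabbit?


Person with rabbit is Bob, age 22

22


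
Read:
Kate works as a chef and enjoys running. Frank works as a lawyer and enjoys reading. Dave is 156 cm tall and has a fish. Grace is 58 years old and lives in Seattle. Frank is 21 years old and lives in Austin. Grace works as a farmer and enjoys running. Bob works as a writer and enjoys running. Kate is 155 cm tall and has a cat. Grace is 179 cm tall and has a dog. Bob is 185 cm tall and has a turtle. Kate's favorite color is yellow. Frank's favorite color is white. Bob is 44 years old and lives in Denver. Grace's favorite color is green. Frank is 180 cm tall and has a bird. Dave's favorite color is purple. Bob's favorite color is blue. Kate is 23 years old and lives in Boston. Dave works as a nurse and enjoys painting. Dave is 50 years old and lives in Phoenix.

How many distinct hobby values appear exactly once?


Unique hobby values: 2

2


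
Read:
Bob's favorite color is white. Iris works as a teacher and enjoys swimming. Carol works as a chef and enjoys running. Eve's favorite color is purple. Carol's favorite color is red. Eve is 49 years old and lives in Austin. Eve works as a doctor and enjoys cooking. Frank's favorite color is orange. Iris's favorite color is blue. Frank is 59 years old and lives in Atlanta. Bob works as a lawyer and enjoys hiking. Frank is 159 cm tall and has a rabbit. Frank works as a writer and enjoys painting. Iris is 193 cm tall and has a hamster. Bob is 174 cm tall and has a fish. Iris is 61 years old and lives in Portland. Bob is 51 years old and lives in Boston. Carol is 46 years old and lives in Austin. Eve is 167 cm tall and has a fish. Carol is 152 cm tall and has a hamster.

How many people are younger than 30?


Filter: 0

0


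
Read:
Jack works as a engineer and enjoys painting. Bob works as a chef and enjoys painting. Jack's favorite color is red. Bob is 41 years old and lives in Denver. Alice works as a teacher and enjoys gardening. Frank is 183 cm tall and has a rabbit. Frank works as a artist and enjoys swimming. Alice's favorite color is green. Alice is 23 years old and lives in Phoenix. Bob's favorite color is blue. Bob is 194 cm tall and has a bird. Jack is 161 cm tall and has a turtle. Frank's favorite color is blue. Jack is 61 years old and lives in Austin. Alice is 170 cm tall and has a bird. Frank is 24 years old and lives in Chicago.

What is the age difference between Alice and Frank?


|23 - 24| = 1

1


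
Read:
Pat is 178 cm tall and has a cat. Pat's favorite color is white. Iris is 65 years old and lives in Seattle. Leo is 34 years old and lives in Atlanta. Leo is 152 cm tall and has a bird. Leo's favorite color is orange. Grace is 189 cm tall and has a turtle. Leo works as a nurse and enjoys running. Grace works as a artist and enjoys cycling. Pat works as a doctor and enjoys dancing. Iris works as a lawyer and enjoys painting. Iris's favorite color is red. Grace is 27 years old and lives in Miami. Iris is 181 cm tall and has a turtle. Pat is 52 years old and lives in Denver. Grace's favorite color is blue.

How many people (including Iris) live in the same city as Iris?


Iris lives in Seattle. Count = 1

1


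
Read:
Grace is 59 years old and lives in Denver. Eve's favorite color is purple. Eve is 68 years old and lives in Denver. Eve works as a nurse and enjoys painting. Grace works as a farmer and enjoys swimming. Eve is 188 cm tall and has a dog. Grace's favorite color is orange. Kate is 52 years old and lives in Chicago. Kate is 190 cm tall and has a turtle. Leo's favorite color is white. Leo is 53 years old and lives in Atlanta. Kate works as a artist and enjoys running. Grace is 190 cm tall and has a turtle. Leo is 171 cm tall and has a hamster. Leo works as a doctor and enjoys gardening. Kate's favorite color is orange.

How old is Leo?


Leo is 53 years old

53


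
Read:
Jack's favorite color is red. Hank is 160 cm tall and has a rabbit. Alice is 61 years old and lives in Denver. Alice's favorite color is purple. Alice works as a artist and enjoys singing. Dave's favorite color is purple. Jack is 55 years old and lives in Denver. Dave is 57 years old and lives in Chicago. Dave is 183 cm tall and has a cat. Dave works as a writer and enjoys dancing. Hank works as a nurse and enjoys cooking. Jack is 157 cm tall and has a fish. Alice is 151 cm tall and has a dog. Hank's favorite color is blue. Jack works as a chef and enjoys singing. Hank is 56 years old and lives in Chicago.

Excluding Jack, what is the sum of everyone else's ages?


Sum (excluding Jack): 174

174


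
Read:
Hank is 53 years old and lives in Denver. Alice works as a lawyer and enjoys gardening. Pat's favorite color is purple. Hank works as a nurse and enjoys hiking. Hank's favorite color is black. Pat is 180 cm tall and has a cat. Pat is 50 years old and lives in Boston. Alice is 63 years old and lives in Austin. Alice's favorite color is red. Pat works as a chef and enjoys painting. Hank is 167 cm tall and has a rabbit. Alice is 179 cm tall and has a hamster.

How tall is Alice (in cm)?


Alice is 179 cm tall

179


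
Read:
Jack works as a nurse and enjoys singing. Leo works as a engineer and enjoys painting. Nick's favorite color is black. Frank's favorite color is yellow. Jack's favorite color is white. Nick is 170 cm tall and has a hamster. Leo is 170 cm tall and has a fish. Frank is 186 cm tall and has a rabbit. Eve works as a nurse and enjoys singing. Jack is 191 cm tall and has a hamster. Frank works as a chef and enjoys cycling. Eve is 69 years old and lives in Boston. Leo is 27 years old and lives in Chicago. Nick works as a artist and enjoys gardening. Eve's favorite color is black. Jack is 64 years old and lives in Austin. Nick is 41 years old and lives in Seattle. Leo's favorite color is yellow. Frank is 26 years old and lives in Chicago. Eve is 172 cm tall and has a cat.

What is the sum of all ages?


27+26+64+41+69 = 227

227


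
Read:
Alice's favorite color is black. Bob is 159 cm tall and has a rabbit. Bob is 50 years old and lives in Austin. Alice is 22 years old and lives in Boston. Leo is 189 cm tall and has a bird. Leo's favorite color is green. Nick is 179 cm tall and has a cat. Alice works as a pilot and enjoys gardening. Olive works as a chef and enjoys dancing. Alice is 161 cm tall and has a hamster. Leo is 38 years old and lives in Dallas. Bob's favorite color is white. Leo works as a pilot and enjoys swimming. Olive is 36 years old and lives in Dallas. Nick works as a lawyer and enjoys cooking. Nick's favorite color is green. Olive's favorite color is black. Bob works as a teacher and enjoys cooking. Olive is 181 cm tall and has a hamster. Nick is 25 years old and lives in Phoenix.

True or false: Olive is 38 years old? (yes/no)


Olive is actually 36. no

no


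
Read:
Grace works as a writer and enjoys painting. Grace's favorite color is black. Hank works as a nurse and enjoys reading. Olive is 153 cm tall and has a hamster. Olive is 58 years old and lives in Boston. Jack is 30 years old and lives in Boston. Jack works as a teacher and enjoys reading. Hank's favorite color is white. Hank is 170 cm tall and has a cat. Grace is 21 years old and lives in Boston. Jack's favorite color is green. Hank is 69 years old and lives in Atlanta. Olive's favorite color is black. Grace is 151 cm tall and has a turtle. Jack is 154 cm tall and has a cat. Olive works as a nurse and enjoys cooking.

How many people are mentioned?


People: Jack, Olive, Hank, Grace. Count = 4

4


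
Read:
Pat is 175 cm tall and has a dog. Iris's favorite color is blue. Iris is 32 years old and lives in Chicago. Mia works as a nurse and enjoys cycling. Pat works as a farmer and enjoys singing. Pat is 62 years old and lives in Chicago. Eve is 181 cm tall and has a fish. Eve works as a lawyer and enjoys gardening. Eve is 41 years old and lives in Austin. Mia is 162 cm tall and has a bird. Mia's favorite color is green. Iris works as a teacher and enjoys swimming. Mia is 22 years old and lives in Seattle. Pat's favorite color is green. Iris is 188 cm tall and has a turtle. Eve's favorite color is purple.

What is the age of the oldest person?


Oldest: Pat at 62

62


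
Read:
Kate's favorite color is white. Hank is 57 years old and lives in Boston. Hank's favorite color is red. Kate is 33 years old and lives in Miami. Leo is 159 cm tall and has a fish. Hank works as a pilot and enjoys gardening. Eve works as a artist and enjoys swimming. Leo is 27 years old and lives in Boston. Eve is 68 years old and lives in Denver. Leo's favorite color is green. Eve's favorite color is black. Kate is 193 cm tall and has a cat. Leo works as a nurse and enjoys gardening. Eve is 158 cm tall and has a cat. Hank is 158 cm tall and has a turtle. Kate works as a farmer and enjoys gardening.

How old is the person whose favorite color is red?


Person with favorite color=red is Hank, age 57

57


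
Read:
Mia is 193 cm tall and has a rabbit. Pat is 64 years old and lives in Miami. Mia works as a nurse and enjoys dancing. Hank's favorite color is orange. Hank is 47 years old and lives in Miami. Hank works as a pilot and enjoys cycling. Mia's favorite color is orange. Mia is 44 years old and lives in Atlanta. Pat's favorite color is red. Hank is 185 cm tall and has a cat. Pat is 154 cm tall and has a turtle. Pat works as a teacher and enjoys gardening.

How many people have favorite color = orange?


Count: 2

2


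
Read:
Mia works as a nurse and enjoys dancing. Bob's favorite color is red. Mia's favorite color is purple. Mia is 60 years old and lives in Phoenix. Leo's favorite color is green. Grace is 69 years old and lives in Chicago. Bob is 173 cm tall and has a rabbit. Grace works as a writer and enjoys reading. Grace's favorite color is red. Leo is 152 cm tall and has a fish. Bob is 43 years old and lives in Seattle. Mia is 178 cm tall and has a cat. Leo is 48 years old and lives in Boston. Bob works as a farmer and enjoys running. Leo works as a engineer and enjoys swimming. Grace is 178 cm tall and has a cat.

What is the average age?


Sum=220, n=4, avg=55

55


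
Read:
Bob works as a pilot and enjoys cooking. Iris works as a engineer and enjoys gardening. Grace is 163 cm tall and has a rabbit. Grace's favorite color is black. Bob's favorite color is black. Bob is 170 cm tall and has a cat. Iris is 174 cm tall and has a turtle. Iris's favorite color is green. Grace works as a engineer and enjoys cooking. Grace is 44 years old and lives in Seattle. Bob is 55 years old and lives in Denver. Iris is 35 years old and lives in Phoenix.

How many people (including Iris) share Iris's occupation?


Iris is a engineer. Count = 2

2


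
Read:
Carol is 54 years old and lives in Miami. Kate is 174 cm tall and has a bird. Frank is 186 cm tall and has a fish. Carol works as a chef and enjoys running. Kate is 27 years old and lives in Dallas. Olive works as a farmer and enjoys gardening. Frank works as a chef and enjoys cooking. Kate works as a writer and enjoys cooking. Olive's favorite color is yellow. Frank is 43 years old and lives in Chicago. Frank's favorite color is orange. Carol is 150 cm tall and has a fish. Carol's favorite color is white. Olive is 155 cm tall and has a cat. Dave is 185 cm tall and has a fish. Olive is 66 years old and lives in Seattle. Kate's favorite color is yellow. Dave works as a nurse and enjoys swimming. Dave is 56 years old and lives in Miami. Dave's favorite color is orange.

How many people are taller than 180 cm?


Taller than 180: 2

2


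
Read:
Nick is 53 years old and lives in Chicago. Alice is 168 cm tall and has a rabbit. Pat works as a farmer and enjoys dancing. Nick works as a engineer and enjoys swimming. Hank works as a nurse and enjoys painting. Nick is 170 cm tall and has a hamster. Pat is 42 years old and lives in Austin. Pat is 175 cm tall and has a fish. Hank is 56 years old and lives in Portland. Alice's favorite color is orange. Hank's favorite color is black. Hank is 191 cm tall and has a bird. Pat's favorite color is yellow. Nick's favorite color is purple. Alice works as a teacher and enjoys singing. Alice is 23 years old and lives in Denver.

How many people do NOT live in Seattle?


Not in Seattle: 4

4


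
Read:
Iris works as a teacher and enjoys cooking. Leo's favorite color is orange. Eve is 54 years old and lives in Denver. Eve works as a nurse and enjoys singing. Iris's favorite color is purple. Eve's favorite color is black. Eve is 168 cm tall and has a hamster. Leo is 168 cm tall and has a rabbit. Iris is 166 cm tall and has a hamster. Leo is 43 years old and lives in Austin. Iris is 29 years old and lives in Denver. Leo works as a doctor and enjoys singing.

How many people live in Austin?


Count in Austin: 1

1


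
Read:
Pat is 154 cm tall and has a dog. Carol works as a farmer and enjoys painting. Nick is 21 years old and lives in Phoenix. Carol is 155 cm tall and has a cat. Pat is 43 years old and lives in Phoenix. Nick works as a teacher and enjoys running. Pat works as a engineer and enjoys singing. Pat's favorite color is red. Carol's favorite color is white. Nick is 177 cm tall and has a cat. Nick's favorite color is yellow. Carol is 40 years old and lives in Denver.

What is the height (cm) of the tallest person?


Tallest: Nick at 177 cm

177


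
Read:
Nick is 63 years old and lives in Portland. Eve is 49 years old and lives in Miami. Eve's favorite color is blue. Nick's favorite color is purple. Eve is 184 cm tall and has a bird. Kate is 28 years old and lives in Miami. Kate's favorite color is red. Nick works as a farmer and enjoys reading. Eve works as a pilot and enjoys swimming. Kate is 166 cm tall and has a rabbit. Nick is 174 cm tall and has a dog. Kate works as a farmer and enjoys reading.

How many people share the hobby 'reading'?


Count: 2

2


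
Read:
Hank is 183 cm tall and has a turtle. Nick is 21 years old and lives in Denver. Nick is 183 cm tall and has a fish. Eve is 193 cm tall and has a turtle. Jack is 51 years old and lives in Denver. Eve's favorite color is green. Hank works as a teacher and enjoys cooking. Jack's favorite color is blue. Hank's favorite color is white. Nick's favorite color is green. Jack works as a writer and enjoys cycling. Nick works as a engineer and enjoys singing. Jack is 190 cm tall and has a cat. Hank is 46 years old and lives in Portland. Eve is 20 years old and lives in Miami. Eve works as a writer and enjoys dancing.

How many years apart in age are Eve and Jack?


20 vs 51, diff = 31

31


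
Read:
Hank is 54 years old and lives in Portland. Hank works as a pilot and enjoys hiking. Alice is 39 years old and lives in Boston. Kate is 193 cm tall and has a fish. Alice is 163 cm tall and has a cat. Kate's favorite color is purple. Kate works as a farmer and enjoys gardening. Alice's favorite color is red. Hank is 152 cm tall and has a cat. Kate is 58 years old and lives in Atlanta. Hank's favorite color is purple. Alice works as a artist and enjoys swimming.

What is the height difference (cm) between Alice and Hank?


|163 - 152| = 11

11


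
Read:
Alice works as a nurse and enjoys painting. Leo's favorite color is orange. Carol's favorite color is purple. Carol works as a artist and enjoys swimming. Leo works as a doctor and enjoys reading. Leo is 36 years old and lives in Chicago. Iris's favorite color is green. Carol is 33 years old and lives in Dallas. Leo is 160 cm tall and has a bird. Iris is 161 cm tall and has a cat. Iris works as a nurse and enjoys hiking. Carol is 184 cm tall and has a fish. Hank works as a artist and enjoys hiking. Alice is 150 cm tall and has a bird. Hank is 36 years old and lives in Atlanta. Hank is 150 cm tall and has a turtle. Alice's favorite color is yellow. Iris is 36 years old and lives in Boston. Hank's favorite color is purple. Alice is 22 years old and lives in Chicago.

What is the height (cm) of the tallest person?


Tallest: Carol at 184 cm

184


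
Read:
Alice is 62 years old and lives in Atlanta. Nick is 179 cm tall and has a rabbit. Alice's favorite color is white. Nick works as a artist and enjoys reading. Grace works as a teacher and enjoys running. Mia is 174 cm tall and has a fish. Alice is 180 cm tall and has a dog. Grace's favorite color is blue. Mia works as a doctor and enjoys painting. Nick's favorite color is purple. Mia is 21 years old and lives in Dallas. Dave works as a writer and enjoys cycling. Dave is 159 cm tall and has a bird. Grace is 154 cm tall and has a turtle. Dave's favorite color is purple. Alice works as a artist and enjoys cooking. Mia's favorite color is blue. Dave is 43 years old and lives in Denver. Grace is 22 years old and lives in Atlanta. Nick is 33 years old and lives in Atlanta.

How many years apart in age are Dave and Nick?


43 vs 33, diff = 10

10


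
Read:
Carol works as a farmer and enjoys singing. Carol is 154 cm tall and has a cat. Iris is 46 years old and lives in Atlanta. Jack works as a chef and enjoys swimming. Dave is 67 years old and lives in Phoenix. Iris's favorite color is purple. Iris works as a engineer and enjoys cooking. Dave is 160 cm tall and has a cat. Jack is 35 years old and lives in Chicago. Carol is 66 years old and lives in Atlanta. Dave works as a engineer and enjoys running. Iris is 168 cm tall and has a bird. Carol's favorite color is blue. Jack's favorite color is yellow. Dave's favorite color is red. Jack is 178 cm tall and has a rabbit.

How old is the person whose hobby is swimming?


Person with hobby=swimming is Jack, age 35

35


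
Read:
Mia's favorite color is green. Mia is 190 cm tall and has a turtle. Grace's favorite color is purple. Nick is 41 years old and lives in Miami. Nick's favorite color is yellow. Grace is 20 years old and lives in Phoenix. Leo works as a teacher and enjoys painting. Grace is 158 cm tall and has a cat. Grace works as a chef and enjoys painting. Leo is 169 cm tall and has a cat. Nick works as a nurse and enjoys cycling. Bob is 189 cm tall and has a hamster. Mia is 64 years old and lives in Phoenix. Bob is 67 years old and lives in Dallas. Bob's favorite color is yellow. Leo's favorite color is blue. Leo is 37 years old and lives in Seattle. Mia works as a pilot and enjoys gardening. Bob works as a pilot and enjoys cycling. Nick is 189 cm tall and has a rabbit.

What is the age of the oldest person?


Oldest: Bob at 67

67


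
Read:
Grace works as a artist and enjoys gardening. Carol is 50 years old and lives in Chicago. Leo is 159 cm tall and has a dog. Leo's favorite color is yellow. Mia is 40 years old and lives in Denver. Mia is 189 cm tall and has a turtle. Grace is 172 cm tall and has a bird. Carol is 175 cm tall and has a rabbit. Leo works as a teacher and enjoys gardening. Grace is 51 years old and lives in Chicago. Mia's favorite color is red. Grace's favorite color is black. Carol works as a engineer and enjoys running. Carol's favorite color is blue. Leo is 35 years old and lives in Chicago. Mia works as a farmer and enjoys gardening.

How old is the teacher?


The teacher is Leo, age 35

35


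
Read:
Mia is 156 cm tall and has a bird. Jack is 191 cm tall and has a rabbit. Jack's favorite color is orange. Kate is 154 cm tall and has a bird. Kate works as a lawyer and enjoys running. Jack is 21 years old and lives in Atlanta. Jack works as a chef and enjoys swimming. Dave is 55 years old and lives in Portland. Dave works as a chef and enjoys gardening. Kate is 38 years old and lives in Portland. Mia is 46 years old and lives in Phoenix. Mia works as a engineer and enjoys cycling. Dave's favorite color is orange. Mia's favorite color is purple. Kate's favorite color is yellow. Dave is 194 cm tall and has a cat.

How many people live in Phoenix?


Count in Phoenix: 1

1


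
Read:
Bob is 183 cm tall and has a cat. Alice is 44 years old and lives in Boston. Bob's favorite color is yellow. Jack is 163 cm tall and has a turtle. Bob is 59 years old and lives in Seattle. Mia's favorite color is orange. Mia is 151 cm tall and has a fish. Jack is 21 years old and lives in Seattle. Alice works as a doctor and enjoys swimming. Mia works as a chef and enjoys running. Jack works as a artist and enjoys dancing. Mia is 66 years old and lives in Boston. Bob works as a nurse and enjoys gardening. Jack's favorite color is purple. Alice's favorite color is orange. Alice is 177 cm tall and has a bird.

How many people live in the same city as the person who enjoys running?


Person with hobby running is Mia, city Boston. Count = 2

2


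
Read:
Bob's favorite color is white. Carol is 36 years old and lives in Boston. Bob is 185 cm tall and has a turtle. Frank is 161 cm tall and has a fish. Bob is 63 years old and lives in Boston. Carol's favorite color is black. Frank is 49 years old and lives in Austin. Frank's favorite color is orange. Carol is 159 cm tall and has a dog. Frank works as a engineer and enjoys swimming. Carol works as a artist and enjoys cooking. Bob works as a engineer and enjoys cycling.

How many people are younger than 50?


Filter: 2

2


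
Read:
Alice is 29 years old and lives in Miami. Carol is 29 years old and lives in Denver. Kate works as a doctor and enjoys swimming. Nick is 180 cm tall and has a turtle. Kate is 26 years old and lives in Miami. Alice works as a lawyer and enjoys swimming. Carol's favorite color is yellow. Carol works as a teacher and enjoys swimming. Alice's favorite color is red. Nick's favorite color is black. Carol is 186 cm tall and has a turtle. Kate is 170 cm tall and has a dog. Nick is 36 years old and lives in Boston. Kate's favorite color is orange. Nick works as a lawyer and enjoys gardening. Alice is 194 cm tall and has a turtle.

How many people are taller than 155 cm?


Taller than 155: 4

4


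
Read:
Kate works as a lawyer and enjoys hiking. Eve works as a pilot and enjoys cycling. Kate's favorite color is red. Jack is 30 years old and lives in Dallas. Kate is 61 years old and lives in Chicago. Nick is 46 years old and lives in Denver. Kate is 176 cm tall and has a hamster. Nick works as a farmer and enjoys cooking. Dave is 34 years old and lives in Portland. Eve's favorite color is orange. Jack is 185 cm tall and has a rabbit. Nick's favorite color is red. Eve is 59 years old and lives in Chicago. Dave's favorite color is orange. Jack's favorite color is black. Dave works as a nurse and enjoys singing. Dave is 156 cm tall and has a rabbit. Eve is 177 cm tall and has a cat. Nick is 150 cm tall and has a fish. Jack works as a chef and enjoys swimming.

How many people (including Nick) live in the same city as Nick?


Nick lives in Denver. Count = 1

1


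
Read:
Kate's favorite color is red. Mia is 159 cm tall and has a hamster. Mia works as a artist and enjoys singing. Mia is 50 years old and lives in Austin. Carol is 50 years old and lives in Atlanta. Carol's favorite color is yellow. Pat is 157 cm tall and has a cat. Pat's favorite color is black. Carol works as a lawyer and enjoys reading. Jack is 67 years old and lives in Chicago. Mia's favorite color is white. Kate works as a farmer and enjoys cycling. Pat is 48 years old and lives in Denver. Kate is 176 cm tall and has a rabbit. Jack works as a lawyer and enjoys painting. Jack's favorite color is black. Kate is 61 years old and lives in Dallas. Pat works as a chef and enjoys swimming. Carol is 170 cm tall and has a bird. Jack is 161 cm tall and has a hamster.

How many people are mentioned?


People: Jack, Pat, Mia, Carol, Kate. Count = 5

5


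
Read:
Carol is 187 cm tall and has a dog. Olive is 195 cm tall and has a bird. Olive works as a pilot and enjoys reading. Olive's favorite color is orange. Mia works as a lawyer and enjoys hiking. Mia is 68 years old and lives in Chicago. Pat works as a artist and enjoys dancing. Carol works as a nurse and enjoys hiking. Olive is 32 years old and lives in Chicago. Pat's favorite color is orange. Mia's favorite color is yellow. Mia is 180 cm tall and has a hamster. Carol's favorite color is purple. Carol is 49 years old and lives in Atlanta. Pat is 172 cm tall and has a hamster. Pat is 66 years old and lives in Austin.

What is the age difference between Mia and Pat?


|68 - 66| = 2

2


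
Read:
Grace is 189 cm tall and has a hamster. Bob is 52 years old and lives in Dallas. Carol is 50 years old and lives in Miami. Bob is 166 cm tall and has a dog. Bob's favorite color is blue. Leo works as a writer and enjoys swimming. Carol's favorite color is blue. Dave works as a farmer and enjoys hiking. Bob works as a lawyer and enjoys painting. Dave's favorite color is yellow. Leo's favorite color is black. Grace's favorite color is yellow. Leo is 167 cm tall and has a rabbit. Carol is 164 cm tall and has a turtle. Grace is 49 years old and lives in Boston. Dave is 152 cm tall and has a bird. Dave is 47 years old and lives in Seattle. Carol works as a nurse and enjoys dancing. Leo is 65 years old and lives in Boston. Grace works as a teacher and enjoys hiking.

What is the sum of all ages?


49+50+47+65+52 = 263

263


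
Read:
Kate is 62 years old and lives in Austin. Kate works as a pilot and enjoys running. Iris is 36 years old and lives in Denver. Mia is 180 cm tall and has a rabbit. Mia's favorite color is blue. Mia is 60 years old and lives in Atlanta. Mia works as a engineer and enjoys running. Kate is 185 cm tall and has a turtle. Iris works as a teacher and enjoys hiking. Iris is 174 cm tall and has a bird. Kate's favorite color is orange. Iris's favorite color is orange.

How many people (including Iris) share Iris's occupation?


Iris is a teacher. Count = 1

1


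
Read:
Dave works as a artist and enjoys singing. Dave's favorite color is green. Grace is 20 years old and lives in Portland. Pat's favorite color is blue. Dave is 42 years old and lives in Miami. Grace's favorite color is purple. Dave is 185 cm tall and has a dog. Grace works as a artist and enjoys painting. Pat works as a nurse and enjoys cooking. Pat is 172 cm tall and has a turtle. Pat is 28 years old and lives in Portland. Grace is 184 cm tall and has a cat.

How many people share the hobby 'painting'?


Count: 1

1


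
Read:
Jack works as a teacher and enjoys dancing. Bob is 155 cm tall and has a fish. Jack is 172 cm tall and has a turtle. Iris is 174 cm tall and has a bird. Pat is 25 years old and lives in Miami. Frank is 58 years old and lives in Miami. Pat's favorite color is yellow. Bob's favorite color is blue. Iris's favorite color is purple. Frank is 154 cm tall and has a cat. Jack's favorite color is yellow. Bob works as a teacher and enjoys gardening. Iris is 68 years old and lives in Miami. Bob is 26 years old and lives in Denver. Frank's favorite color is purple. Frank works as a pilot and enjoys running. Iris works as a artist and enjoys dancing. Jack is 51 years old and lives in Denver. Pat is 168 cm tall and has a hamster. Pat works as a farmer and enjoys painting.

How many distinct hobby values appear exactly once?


Unique hobby values: 3

3


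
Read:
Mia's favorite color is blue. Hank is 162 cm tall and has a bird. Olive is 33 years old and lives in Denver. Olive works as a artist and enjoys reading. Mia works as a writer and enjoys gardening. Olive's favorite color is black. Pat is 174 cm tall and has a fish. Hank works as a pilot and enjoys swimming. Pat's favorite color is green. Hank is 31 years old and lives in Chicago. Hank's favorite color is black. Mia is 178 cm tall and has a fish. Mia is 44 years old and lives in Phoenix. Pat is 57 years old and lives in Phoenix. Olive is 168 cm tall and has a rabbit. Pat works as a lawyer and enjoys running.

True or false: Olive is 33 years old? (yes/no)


Olive is actually 33. yes

yes
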